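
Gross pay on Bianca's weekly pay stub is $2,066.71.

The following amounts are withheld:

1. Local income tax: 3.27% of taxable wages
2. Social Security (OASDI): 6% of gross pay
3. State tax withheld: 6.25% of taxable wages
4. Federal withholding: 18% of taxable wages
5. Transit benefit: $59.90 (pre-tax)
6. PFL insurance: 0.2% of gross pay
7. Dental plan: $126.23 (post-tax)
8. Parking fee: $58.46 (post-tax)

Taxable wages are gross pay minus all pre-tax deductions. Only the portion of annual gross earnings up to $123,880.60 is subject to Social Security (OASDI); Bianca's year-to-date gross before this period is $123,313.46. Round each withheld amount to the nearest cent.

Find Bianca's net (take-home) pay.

Transit benefit: $59.90
Taxable wages = $2,066.71 − $59.90 = $2,006.81
Local income tax: $2,006.81 × 0.0327 = $65.62
Federal withholding: $2,006.81 × 0.18 = $361.23
State tax withheld: $2,006.81 × 0.0625 = $125.43
PFL insurance: $2,066.71 × 0.002 = $4.13
Social Security (OASDI): only $123,880.60 − $123,313.46 = $567.14 of this check is subject → $567.14 × 0.06 = $34.03
Parking fee: $58.46
Dental plan: $126.23
Total deductions = $59.90 + $65.62 + $361.23 + $125.43 + $4.13 + $34.03 + $58.46 + $126.23 = $835.03
Net pay = $2,066.71 − $835.03 = $1,231.68

$1,231.68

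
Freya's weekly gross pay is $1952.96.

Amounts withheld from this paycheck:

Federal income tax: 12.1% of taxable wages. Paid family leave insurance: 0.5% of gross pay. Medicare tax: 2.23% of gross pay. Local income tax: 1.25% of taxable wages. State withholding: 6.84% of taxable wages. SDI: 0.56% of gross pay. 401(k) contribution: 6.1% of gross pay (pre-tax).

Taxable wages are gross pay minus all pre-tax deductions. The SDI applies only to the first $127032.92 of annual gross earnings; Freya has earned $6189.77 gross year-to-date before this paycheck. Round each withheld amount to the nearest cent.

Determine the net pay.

401(k) contribution: $1952.96 × 0.061 = $119.13
Taxable wages = $1952.96 − $119.13 = $1833.83
Federal income tax: $1833.83 × 0.121 = $221.89
Local income tax: $1833.83 × 0.0125 = $22.92
State withholding: $1833.83 × 0.0684 = $125.43
Paid family leave insurance: $1952.96 × 0.005 = $9.76
Medicare tax: $1952.96 × 0.0223 = $43.55
SDI: cap not yet reached, full $1952.96 is subject → $1952.96 × 0.0056 = $10.94
Total deductions = $119.13 + $221.89 + $22.92 + $125.43 + $9.76 + $43.55 + $10.94 = $553.62
Net pay = $1952.96 − $553.62 = $1399.34

$1399.34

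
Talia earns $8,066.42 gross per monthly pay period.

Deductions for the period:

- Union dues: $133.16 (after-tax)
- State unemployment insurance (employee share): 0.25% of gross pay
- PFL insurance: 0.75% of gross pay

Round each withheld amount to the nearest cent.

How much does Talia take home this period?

$7,852.59

PFL insurance: $8,066.42 × 0.0075 = $60.50
State unemployment insurance (employee share): $8,066.42 × 0.0025 = $20.17
Union dues: $133.16
Total deductions = $60.50 + $20.17 + $133.16 = $213.83
Net pay = $8,066.42 − $213.83 = $7,852.59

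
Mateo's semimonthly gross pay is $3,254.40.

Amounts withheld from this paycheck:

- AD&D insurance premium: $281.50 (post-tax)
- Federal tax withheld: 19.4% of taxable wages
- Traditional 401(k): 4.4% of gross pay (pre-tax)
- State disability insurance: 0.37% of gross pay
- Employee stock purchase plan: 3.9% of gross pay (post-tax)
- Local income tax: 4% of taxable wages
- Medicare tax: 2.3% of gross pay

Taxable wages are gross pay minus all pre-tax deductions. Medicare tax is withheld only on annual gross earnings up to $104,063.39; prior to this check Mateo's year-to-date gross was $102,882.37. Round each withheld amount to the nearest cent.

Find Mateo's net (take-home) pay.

$1,935.57

Traditional 401(k): $3,254.40 × 0.044 = $143.19
Taxable wages = $3,254.40 − $143.19 = $3,111.21
Federal tax withheld: $3,111.21 × 0.194 = $603.57
Local income tax: $3,111.21 × 0.04 = $124.45
Medicare tax: only $104,063.39 − $102,882.37 = $1,181.02 of this check is subject → $1,181.02 × 0.023 = $27.16
State disability insurance: $3,254.40 × 0.0037 = $12.04
AD&D insurance premium: $281.50
Employee stock purchase plan: $3,254.40 × 0.039 = $126.92
Total deductions = $143.19 + $603.57 + $124.45 + $27.16 + $12.04 + $281.50 + $126.92 = $1,318.83
Net pay = $3,254.40 − $1,318.83 = $1,935.57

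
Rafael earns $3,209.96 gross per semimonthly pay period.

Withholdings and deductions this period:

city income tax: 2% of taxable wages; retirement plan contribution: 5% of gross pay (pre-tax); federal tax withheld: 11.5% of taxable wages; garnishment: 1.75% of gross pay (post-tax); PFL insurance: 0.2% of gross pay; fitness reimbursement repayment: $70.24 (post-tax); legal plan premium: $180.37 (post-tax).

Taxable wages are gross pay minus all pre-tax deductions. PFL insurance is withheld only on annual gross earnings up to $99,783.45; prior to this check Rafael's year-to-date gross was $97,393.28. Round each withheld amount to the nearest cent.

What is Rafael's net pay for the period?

$2,326.22

Retirement plan contribution: $3,209.96 × 0.05 = $160.50
Taxable wages = $3,209.96 − $160.50 = $3,049.46
City income tax: $3,049.46 × 0.02 = $60.99
Federal tax withheld: $3,049.46 × 0.115 = $350.69
PFL insurance: only $99,783.45 − $97,393.28 = $2,390.17 of this check is subject → $2,390.17 × 0.002 = $4.78
Garnishment: $3,209.96 × 0.0175 = $56.17
Fitness reimbursement repayment: $70.24
Legal plan premium: $180.37
Total deductions = $160.50 + $60.99 + $350.69 + $4.78 + $56.17 + $70.24 + $180.37 = $883.74
Net pay = $3,209.96 − $883.74 = $2,326.22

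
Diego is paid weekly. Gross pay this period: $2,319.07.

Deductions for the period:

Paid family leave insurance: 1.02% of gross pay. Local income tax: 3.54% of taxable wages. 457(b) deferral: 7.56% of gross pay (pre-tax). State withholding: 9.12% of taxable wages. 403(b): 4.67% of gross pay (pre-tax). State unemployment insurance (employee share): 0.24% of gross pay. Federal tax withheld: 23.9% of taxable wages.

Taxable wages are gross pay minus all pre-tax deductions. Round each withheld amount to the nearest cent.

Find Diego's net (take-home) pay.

$1,262.08

403(b): $2,319.07 × 0.0467 = $108.30
457(b) deferral: $2,319.07 × 0.0756 = $175.32
Pre-tax total = $108.30 + $175.32 = $283.62
Taxable wages = $2,319.07 − $283.62 = $2,035.45
State withholding: $2,035.45 × 0.0912 = $185.63
Federal tax withheld: $2,035.45 × 0.239 = $486.47
Local income tax: $2,035.45 × 0.0354 = $72.05
Paid family leave insurance: $2,319.07 × 0.0102 = $23.65
State unemployment insurance (employee share): $2,319.07 × 0.0024 = $5.57
Total deductions = $108.30 + $175.32 + $185.63 + $486.47 + $72.05 + $23.65 + $5.57 = $1,056.99
Net pay = $2,319.07 − $1,056.99 = $1,262.08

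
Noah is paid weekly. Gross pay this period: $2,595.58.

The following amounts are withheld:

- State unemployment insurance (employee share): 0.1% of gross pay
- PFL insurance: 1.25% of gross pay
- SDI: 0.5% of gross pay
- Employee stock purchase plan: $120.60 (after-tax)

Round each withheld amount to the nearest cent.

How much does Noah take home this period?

SDI: $2,595.58 × 0.005 = $12.98
PFL insurance: $2,595.58 × 0.0125 = $32.44
State unemployment insurance (employee share): $2,595.58 × 0.001 = $2.60
Employee stock purchase plan: $120.60
Total deductions = $12.98 + $32.44 + $2.60 + $120.60 = $168.62
Net pay = $2,595.58 − $168.62 = $2,426.96

$2,426.96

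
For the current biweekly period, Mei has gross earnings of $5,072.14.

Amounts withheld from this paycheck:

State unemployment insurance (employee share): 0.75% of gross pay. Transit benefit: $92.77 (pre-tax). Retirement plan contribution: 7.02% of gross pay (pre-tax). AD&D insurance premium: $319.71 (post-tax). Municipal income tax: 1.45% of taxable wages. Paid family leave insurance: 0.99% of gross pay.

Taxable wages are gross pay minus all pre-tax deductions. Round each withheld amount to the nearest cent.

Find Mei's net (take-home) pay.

$4,148.31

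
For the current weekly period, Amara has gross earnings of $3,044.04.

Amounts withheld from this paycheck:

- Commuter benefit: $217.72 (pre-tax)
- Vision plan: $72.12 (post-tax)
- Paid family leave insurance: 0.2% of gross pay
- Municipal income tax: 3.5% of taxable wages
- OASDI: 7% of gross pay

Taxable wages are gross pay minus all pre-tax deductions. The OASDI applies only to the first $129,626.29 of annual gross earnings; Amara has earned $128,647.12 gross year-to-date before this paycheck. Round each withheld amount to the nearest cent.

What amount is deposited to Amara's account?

$2,580.65

Commuter benefit: $217.72
Taxable wages = $3,044.04 − $217.72 = $2,826.32
Municipal income tax: $2,826.32 × 0.035 = $98.92
OASDI: only $129,626.29 − $128,647.12 = $979.17 of this check is subject → $979.17 × 0.07 = $68.54
Paid family leave insurance: $3,044.04 × 0.002 = $6.09
Vision plan: $72.12
Total deductions = $217.72 + $98.92 + $68.54 + $6.09 + $72.12 = $463.39
Net pay = $3,044.04 − $463.39 = $2,580.65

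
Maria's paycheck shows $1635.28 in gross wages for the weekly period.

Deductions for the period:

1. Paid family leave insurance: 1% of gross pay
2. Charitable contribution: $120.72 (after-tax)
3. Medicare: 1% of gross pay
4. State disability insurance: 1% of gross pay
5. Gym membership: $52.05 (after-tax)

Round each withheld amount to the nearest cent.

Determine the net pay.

State disability insurance: $1635.28 × 0.01 = $16.35
Medicare: $1635.28 × 0.01 = $16.35
Paid family leave insurance: $1635.28 × 0.01 = $16.35
Gym membership: $52.05
Charitable contribution: $120.72
Total deductions = $16.35 + $16.35 + $16.35 + $52.05 + $120.72 = $221.82
Net pay = $1635.28 − $221.82 = $1413.46

$1413.46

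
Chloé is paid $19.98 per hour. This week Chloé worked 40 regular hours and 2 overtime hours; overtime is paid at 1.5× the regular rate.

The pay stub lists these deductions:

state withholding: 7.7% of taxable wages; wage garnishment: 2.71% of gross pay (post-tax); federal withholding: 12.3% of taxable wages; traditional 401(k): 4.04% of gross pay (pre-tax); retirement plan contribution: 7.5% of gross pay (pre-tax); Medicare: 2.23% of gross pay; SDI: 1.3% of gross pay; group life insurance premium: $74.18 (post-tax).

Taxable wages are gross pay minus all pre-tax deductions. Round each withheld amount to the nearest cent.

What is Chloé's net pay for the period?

$480.20

Regular pay: 40 × $19.98 = $799.20
Overtime pay: 2 × $19.98 × 1.5 = $59.94
Gross pay = $799.20 + $59.94 = $859.14
Retirement plan contribution: $859.14 × 0.075 = $64.44
Traditional 401(k): $859.14 × 0.0404 = $34.71
Pre-tax total = $64.44 + $34.71 = $99.15
Taxable wages = $859.14 − $99.15 = $759.99
Federal withholding: $759.99 × 0.123 = $93.48
State withholding: $759.99 × 0.077 = $58.52
SDI: $859.14 × 0.013 = $11.17
Medicare: $859.14 × 0.0223 = $19.16
Wage garnishment: $859.14 × 0.0271 = $23.28
Group life insurance premium: $74.18
Total deductions = $64.44 + $34.71 + $93.48 + $58.52 + $11.17 + $19.16 + $23.28 + $74.18 = $378.94
Net pay = $859.14 − $378.94 = $480.20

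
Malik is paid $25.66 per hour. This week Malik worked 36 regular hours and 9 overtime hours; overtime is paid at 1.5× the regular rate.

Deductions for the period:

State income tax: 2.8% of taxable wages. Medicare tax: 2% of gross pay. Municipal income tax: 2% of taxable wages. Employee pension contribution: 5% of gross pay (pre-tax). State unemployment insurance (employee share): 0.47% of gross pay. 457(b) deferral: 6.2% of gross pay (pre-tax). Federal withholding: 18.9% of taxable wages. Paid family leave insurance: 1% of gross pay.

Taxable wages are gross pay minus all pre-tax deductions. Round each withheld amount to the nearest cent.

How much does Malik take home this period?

Regular pay: 36 × $25.66 = $923.76
Overtime pay: 9 × $25.66 × 1.5 = $346.41
Gross pay = $923.76 + $346.41 = $1,270.17
Employee pension contribution: $1,270.17 × 0.05 = $63.51
457(b) deferral: $1,270.17 × 0.062 = $78.75
Pre-tax total = $63.51 + $78.75 = $142.26
Taxable wages = $1,270.17 − $142.26 = $1,127.91
State income tax: $1,127.91 × 0.028 = $31.58
Municipal income tax: $1,127.91 × 0.02 = $22.56
Federal withholding: $1,127.91 × 0.189 = $213.17
Medicare tax: $1,270.17 × 0.02 = $25.40
State unemployment insurance (employee share): $1,270.17 × 0.0047 = $5.97
Paid family leave insurance: $1,270.17 × 0.01 = $12.70
Total deductions = $63.51 + $78.75 + $31.58 + $22.56 + $213.17 + $25.40 + $5.97 + $12.70 = $453.64
Net pay = $1,270.17 − $453.64 = $816.53

$816.53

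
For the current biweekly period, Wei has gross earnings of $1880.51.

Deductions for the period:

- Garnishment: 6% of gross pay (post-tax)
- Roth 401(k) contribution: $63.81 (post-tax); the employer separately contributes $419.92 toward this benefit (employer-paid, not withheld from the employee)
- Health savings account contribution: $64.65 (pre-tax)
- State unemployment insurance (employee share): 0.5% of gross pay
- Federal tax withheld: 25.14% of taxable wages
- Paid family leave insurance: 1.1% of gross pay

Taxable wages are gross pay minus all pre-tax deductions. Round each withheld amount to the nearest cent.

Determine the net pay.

Health savings account contribution: $64.65
Taxable wages = $1880.51 − $64.65 = $1815.86
Federal tax withheld: $1815.86 × 0.2514 = $456.51
State unemployment insurance (employee share): $1880.51 × 0.005 = $9.40
Paid family leave insurance: $1880.51 × 0.011 = $20.69
Roth 401(k) contribution: $63.81
Garnishment: $1880.51 × 0.06 = $112.83
(Employer's $419.92 toward Roth 401(k) contribution is not withheld from the employee.)
Total deductions = $64.65 + $456.51 + $9.40 + $20.69 + $63.81 + $112.83 = $727.89
Net pay = $1880.51 − $727.89 = $1152.62

$1152.62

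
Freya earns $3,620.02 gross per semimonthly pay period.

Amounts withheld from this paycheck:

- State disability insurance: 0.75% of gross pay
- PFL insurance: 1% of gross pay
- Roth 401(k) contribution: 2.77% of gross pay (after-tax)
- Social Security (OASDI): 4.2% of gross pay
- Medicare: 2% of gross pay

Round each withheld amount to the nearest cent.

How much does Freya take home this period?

PFL insurance: $3,620.02 × 0.01 = $36.20
State disability insurance: $3,620.02 × 0.0075 = $27.15
Social Security (OASDI): $3,620.02 × 0.042 = $152.04
Medicare: $3,620.02 × 0.02 = $72.40
Roth 401(k) contribution: $3,620.02 × 0.0277 = $100.27
Total deductions = $36.20 + $27.15 + $152.04 + $72.40 + $100.27 = $388.06
Net pay = $3,620.02 − $388.06 = $3,231.96

$3,231.96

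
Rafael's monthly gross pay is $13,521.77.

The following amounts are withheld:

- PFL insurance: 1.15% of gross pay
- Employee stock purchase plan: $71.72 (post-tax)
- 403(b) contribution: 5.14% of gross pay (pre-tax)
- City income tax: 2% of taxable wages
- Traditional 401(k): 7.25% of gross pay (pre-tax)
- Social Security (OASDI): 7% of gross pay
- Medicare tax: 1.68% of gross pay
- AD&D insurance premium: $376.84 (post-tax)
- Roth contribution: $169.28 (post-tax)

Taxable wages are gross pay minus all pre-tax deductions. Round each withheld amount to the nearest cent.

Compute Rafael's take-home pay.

403(b) contribution: $13,521.77 × 0.0514 = $695.02
Traditional 401(k): $13,521.77 × 0.0725 = $980.33
Pre-tax total = $695.02 + $980.33 = $1,675.35
Taxable wages = $13,521.77 − $1,675.35 = $11,846.42
City income tax: $11,846.42 × 0.02 = $236.93
PFL insurance: $13,521.77 × 0.0115 = $155.50
Social Security (OASDI): $13,521.77 × 0.07 = $946.52
Medicare tax: $13,521.77 × 0.0168 = $227.17
Roth contribution: $169.28
Employee stock purchase plan: $71.72
AD&D insurance premium: $376.84
Total deductions = $695.02 + $980.33 + $236.93 + $155.50 + $946.52 + $227.17 + $169.28 + $71.72 + $376.84 = $3,859.31
Net pay = $13,521.77 − $3,859.31 = $9,662.46

$9,662.46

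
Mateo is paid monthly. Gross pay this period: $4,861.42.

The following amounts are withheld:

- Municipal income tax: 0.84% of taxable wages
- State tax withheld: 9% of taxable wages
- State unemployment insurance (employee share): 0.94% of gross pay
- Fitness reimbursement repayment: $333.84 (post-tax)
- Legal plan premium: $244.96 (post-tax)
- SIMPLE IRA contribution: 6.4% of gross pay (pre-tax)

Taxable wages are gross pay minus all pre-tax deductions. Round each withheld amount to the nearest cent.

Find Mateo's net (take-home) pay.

SIMPLE IRA contribution: $4,861.42 × 0.064 = $311.13
Taxable wages = $4,861.42 − $311.13 = $4,550.29
State tax withheld: $4,550.29 × 0.09 = $409.53
Municipal income tax: $4,550.29 × 0.0084 = $38.22
State unemployment insurance (employee share): $4,861.42 × 0.0094 = $45.70
Legal plan premium: $244.96
Fitness reimbursement repayment: $333.84
Total deductions = $311.13 + $409.53 + $38.22 + $45.70 + $244.96 + $333.84 = $1,383.38
Net pay = $4,861.42 − $1,383.38 = $3,478.04

$3,478.04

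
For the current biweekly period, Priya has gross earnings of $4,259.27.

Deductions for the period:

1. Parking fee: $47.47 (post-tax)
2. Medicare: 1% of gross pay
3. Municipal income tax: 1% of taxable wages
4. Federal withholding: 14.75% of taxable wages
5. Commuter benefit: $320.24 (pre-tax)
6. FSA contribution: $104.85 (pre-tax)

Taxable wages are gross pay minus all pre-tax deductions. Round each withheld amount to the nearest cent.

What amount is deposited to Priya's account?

FSA contribution: $104.85
Commuter benefit: $320.24
Pre-tax total = $104.85 + $320.24 = $425.09
Taxable wages = $4,259.27 − $425.09 = $3,834.18
Federal withholding: $3,834.18 × 0.1475 = $565.54
Municipal income tax: $3,834.18 × 0.01 = $38.34
Medicare: $4,259.27 × 0.01 = $42.59
Parking fee: $47.47
Total deductions = $104.85 + $320.24 + $565.54 + $38.34 + $42.59 + $47.47 = $1,119.03
Net pay = $4,259.27 − $1,119.03 = $3,140.24

$3,140.24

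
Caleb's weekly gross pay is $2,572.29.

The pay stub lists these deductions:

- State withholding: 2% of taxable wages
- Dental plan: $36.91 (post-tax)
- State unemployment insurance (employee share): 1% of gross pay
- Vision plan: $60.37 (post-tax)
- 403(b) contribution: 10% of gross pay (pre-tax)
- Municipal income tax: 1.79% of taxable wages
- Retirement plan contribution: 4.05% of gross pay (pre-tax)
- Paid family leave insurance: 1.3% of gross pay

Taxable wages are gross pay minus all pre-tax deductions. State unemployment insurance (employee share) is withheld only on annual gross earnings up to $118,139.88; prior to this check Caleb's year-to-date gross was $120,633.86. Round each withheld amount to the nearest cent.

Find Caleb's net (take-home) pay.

$1,996.37

Retirement plan contribution: $2,572.29 × 0.0405 = $104.18
403(b) contribution: $2,572.29 × 0.1 = $257.23
Pre-tax total = $104.18 + $257.23 = $361.41
Taxable wages = $2,572.29 − $361.41 = $2,210.88
State withholding: $2,210.88 × 0.02 = $44.22
Municipal income tax: $2,210.88 × 0.0179 = $39.57
State unemployment insurance (employee share): annual cap $118,139.88 already reached (YTD $120,633.86), so $0.00
Paid family leave insurance: $2,572.29 × 0.013 = $33.44
Dental plan: $36.91
Vision plan: $60.37
Total deductions = $104.18 + $257.23 + $44.22 + $39.57 + $0.00 + $33.44 + $36.91 + $60.37 = $575.92
Net pay = $2,572.29 − $575.92 = $1,996.37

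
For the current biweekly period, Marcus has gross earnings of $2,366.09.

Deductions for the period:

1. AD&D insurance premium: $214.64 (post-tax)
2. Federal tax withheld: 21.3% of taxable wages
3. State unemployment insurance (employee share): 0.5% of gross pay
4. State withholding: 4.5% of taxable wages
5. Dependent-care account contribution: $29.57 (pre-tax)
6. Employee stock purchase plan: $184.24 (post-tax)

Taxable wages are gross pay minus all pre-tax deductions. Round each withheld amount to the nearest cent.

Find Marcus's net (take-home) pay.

Dependent-care account contribution: $29.57
Taxable wages = $2,366.09 − $29.57 = $2,336.52
State withholding: $2,336.52 × 0.045 = $105.14
Federal tax withheld: $2,336.52 × 0.213 = $497.68
State unemployment insurance (employee share): $2,366.09 × 0.005 = $11.83
AD&D insurance premium: $214.64
Employee stock purchase plan: $184.24
Total deductions = $29.57 + $105.14 + $497.68 + $11.83 + $214.64 + $184.24 = $1,043.10
Net pay = $2,366.09 − $1,043.10 = $1,322.99

$1,322.99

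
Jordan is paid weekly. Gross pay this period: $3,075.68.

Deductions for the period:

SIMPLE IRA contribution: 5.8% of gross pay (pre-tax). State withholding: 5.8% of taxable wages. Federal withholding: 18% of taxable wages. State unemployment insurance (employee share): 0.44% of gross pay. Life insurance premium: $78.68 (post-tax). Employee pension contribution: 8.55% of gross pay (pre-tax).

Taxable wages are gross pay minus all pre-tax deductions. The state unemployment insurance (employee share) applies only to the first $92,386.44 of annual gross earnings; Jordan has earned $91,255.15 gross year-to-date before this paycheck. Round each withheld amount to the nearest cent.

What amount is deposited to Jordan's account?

$1,923.69

Employee pension contribution: $3,075.68 × 0.0855 = $262.97
SIMPLE IRA contribution: $3,075.68 × 0.058 = $178.39
Pre-tax total = $262.97 + $178.39 = $441.36
Taxable wages = $3,075.68 − $441.36 = $2,634.32
Federal withholding: $2,634.32 × 0.18 = $474.18
State withholding: $2,634.32 × 0.058 = $152.79
State unemployment insurance (employee share): only $92,386.44 − $91,255.15 = $1,131.29 of this check is subject → $1,131.29 × 0.0044 = $4.98
Life insurance premium: $78.68
Total deductions = $262.97 + $178.39 + $474.18 + $152.79 + $4.98 + $78.68 = $1,151.99
Net pay = $3,075.68 − $1,151.99 = $1,923.69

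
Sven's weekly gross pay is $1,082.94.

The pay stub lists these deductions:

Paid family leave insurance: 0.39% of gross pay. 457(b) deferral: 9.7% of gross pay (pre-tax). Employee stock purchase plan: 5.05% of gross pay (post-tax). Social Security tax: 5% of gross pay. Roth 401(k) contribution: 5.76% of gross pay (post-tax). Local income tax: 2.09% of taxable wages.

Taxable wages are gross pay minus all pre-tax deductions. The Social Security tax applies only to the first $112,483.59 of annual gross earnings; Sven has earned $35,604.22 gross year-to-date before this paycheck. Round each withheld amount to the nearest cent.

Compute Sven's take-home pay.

457(b) deferral: $1,082.94 × 0.097 = $105.05
Taxable wages = $1,082.94 − $105.05 = $977.89
Local income tax: $977.89 × 0.0209 = $20.44
Social Security tax: cap not yet reached, full $1,082.94 is subject → $1,082.94 × 0.05 = $54.15
Paid family leave insurance: $1,082.94 × 0.0039 = $4.22
Employee stock purchase plan: $1,082.94 × 0.0505 = $54.69
Roth 401(k) contribution: $1,082.94 × 0.0576 = $62.38
Total deductions = $105.05 + $20.44 + $54.15 + $4.22 + $54.69 + $62.38 = $300.93
Net pay = $1,082.94 − $300.93 = $782.01

$782.01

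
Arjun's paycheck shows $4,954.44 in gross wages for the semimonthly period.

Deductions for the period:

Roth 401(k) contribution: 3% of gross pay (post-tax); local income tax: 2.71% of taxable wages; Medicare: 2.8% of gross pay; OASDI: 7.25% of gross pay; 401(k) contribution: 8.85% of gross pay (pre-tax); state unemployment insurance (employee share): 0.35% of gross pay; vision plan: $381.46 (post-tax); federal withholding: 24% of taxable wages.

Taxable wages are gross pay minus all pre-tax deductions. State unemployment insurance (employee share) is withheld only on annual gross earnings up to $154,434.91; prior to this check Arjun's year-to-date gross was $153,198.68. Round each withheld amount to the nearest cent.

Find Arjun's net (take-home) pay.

401(k) contribution: $4,954.44 × 0.0885 = $438.47
Taxable wages = $4,954.44 − $438.47 = $4,515.97
Local income tax: $4,515.97 × 0.0271 = $122.38
Federal withholding: $4,515.97 × 0.24 = $1,083.83
State unemployment insurance (employee share): only $154,434.91 − $153,198.68 = $1,236.23 of this check is subject → $1,236.23 × 0.0035 = $4.33
Medicare: $4,954.44 × 0.028 = $138.72
OASDI: $4,954.44 × 0.0725 = $359.20
Roth 401(k) contribution: $4,954.44 × 0.03 = $148.63
Vision plan: $381.46
Total deductions = $438.47 + $122.38 + $1,083.83 + $4.33 + $138.72 + $359.20 + $148.63 + $381.46 = $2,677.02
Net pay = $4,954.44 − $2,677.02 = $2,277.42

$2,277.42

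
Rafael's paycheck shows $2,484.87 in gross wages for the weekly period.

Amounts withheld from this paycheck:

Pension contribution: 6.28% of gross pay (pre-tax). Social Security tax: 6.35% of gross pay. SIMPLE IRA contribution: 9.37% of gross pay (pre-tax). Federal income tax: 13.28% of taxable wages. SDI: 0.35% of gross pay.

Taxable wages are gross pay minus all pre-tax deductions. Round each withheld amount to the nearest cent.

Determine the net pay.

$1,651.15

SIMPLE IRA contribution: $2,484.87 × 0.0937 = $232.83
Pension contribution: $2,484.87 × 0.0628 = $156.05
Pre-tax total = $232.83 + $156.05 = $388.88
Taxable wages = $2,484.87 − $388.88 = $2,095.99
Federal income tax: $2,095.99 × 0.1328 = $278.35
Social Security tax: $2,484.87 × 0.0635 = $157.79
SDI: $2,484.87 × 0.0035 = $8.70
Total deductions = $232.83 + $156.05 + $278.35 + $157.79 + $8.70 = $833.72
Net pay = $2,484.87 − $833.72 = $1,651.15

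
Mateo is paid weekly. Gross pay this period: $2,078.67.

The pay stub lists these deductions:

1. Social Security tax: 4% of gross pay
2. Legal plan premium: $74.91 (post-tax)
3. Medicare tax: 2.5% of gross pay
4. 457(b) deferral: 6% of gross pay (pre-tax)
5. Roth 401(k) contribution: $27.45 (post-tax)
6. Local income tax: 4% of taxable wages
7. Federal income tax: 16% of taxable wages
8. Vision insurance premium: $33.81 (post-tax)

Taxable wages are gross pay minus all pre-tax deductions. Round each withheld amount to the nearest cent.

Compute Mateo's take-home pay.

$1,291.87

457(b) deferral: $2,078.67 × 0.06 = $124.72
Taxable wages = $2,078.67 − $124.72 = $1,953.95
Federal income tax: $1,953.95 × 0.16 = $312.63
Local income tax: $1,953.95 × 0.04 = $78.16
Social Security tax: $2,078.67 × 0.04 = $83.15
Medicare tax: $2,078.67 × 0.025 = $51.97
Roth 401(k) contribution: $27.45
Legal plan premium: $74.91
Vision insurance premium: $33.81
Total deductions = $124.72 + $312.63 + $78.16 + $83.15 + $51.97 + $27.45 + $74.91 + $33.81 = $786.80
Net pay = $2,078.67 − $786.80 = $1,291.87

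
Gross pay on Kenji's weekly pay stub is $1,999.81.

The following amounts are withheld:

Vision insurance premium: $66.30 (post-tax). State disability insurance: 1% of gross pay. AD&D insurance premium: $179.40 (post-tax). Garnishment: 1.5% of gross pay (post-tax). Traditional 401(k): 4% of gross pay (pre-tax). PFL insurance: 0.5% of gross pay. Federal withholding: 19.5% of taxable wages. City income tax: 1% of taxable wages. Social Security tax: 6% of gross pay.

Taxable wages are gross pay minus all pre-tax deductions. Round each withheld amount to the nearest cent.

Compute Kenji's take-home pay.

$1,100.57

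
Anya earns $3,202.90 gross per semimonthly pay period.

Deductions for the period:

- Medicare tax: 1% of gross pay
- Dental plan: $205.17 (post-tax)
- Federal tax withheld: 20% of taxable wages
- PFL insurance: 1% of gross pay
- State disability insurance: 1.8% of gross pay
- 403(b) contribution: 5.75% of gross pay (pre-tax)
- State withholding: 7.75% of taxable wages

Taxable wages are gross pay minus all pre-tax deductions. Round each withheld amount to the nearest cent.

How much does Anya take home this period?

$1,854.15

403(b) contribution: $3,202.90 × 0.0575 = $184.17
Taxable wages = $3,202.90 − $184.17 = $3,018.73
State withholding: $3,018.73 × 0.0775 = $233.95
Federal tax withheld: $3,018.73 × 0.2 = $603.75
Medicare tax: $3,202.90 × 0.01 = $32.03
State disability insurance: $3,202.90 × 0.018 = $57.65
PFL insurance: $3,202.90 × 0.01 = $32.03
Dental plan: $205.17
Total deductions = $184.17 + $233.95 + $603.75 + $32.03 + $57.65 + $32.03 + $205.17 = $1,348.75
Net pay = $3,202.90 − $1,348.75 = $1,854.15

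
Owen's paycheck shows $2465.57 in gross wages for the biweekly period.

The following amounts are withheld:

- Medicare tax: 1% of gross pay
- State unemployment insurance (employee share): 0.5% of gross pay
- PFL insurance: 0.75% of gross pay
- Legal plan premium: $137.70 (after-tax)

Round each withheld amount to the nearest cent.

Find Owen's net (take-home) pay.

$2272.39

PFL insurance: $2465.57 × 0.0075 = $18.49
Medicare tax: $2465.57 × 0.01 = $24.66
State unemployment insurance (employee share): $2465.57 × 0.005 = $12.33
Legal plan premium: $137.70
Total deductions = $18.49 + $24.66 + $12.33 + $137.70 = $193.18
Net pay = $2465.57 − $193.18 = $2272.39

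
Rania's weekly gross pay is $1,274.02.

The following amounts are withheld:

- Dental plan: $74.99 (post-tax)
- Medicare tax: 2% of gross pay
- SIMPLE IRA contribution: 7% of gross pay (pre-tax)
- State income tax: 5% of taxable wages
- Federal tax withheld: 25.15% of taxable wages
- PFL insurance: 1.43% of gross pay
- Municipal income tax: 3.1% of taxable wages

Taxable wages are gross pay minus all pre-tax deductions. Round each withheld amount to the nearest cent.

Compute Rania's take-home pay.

$672.19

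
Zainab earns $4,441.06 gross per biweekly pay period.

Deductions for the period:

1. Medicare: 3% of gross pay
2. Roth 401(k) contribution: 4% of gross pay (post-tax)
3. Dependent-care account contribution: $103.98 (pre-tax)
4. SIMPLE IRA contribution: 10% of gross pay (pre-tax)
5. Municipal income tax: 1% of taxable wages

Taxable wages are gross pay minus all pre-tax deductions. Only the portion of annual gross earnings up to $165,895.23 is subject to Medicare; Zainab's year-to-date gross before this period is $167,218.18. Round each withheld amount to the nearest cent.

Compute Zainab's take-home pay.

$3,676.40

Dependent-care account contribution: $103.98
SIMPLE IRA contribution: $4,441.06 × 0.1 = $444.11
Pre-tax total = $103.98 + $444.11 = $548.09
Taxable wages = $4,441.06 − $548.09 = $3,892.97
Municipal income tax: $3,892.97 × 0.01 = $38.93
Medicare: annual cap $165,895.23 already reached (YTD $167,218.18), so $0.00
Roth 401(k) contribution: $4,441.06 × 0.04 = $177.64
Total deductions = $103.98 + $444.11 + $38.93 + $0.00 + $177.64 = $764.66
Net pay = $4,441.06 − $764.66 = $3,676.40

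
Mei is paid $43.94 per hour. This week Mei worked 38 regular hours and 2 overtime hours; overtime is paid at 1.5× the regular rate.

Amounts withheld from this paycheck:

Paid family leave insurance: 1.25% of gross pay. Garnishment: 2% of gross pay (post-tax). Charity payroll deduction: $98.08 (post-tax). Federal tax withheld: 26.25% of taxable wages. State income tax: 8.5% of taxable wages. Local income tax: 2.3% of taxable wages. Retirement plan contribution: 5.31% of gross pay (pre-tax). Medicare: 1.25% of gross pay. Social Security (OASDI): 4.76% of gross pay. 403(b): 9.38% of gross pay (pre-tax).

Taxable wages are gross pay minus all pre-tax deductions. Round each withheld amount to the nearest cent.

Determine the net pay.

$702.57

Regular pay: 38 × $43.94 = $1669.72
Overtime pay: 2 × $43.94 × 1.5 = $131.82
Gross pay = $1669.72 + $131.82 = $1801.54
Retirement plan contribution: $1801.54 × 0.0531 = $95.66
403(b): $1801.54 × 0.0938 = $168.98
Pre-tax total = $95.66 + $168.98 = $264.64
Taxable wages = $1801.54 − $264.64 = $1536.90
Local income tax: $1536.90 × 0.023 = $35.35
State income tax: $1536.90 × 0.085 = $130.64
Federal tax withheld: $1536.90 × 0.2625 = $403.44
Medicare: $1801.54 × 0.0125 = $22.52
Social Security (OASDI): $1801.54 × 0.0476 = $85.75
Paid family leave insurance: $1801.54 × 0.0125 = $22.52
Charity payroll deduction: $98.08
Garnishment: $1801.54 × 0.02 = $36.03
Total deductions = $95.66 + $168.98 + $35.35 + $130.64 + $403.44 + $22.52 + $85.75 + $22.52 + $98.08 + $36.03 = $1098.97
Net pay = $1801.54 − $1098.97 = $702.57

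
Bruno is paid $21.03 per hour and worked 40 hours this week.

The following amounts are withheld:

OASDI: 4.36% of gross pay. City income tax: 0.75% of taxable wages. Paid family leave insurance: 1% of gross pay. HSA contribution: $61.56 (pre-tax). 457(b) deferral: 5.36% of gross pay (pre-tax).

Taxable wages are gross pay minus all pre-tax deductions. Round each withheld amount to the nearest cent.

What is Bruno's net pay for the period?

$683.95

Gross pay: 40 × $21.03 = $841.20
457(b) deferral: $841.20 × 0.0536 = $45.09
HSA contribution: $61.56
Pre-tax total = $45.09 + $61.56 = $106.65
Taxable wages = $841.20 − $106.65 = $734.55
City income tax: $734.55 × 0.0075 = $5.51
Paid family leave insurance: $841.20 × 0.01 = $8.41
OASDI: $841.20 × 0.0436 = $36.68
Total deductions = $45.09 + $61.56 + $5.51 + $8.41 + $36.68 = $157.25
Net pay = $841.20 − $157.25 = $683.95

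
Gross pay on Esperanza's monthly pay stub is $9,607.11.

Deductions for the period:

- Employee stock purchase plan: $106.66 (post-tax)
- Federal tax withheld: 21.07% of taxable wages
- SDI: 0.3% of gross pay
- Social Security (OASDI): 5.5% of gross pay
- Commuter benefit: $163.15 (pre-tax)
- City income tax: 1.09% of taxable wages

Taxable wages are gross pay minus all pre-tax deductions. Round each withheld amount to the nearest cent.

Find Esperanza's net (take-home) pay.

Commuter benefit: $163.15
Taxable wages = $9,607.11 − $163.15 = $9,443.96
City income tax: $9,443.96 × 0.0109 = $102.94
Federal tax withheld: $9,443.96 × 0.2107 = $1,989.84
Social Security (OASDI): $9,607.11 × 0.055 = $528.39
SDI: $9,607.11 × 0.003 = $28.82
Employee stock purchase plan: $106.66
Total deductions = $163.15 + $102.94 + $1,989.84 + $528.39 + $28.82 + $106.66 = $2,919.80
Net pay = $9,607.11 − $2,919.80 = $6,687.31

$6,687.31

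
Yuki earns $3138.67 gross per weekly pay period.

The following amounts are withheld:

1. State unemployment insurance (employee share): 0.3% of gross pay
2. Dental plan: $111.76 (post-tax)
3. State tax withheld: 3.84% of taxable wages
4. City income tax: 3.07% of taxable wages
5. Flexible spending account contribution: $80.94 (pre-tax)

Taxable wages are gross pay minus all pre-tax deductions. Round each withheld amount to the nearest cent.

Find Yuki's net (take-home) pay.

Flexible spending account contribution: $80.94
Taxable wages = $3138.67 − $80.94 = $3057.73
City income tax: $3057.73 × 0.0307 = $93.87
State tax withheld: $3057.73 × 0.0384 = $117.42
State unemployment insurance (employee share): $3138.67 × 0.003 = $9.42
Dental plan: $111.76
Total deductions = $80.94 + $93.87 + $117.42 + $9.42 + $111.76 = $413.41
Net pay = $3138.67 − $413.41 = $2725.26

$2725.26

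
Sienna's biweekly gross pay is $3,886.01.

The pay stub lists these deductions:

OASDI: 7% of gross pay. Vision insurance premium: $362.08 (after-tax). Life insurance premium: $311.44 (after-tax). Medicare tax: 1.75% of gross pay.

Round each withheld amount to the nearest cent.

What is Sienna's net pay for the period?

$2,872.46

OASDI: $3,886.01 × 0.07 = $272.02
Medicare tax: $3,886.01 × 0.0175 = $68.01
Life insurance premium: $311.44
Vision insurance premium: $362.08
Total deductions = $272.02 + $68.01 + $311.44 + $362.08 = $1,013.55
Net pay = $3,886.01 − $1,013.55 = $2,872.46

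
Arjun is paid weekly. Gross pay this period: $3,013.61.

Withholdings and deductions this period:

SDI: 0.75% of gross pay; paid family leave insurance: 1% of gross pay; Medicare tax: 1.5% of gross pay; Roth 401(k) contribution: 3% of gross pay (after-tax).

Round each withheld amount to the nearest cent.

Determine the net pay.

Paid family leave insurance: $3,013.61 × 0.01 = $30.14
SDI: $3,013.61 × 0.0075 = $22.60
Medicare tax: $3,013.61 × 0.015 = $45.20
Roth 401(k) contribution: $3,013.61 × 0.03 = $90.41
Total deductions = $30.14 + $22.60 + $45.20 + $90.41 = $188.35
Net pay = $3,013.61 − $188.35 = $2,825.26

$2,825.26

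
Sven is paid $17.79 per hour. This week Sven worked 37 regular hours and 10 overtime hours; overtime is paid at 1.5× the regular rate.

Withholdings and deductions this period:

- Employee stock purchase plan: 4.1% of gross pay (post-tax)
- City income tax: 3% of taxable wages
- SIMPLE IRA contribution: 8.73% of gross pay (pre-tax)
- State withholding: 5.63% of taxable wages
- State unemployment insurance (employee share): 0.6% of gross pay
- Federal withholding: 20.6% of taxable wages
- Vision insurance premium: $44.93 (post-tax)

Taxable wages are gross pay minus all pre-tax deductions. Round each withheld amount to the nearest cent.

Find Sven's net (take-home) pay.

$509.11

Regular pay: 37 × $17.79 = $658.23
Overtime pay: 10 × $17.79 × 1.5 = $266.85
Gross pay = $658.23 + $266.85 = $925.08
SIMPLE IRA contribution: $925.08 × 0.0873 = $80.76
Taxable wages = $925.08 − $80.76 = $844.32
Federal withholding: $844.32 × 0.206 = $173.93
City income tax: $844.32 × 0.03 = $25.33
State withholding: $844.32 × 0.0563 = $47.54
State unemployment insurance (employee share): $925.08 × 0.006 = $5.55
Employee stock purchase plan: $925.08 × 0.041 = $37.93
Vision insurance premium: $44.93
Total deductions = $80.76 + $173.93 + $25.33 + $47.54 + $5.55 + $37.93 + $44.93 = $415.97
Net pay = $925.08 − $415.97 = $509.11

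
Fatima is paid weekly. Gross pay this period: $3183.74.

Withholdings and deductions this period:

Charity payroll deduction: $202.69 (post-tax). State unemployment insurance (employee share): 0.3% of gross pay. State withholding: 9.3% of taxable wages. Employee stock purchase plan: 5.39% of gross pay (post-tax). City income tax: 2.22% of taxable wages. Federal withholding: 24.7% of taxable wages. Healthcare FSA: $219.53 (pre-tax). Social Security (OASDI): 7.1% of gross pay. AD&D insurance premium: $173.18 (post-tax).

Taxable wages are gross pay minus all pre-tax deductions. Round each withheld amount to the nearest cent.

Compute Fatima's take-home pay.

Healthcare FSA: $219.53
Taxable wages = $3183.74 − $219.53 = $2964.21
City income tax: $2964.21 × 0.0222 = $65.81
Federal withholding: $2964.21 × 0.247 = $732.16
State withholding: $2964.21 × 0.093 = $275.67
State unemployment insurance (employee share): $3183.74 × 0.003 = $9.55
Social Security (OASDI): $3183.74 × 0.071 = $226.05
AD&D insurance premium: $173.18
Employee stock purchase plan: $3183.74 × 0.0539 = $171.60
Charity payroll deduction: $202.69
Total deductions = $219.53 + $65.81 + $732.16 + $275.67 + $9.55 + $226.05 + $173.18 + $171.60 + $202.69 = $2076.24
Net pay = $3183.74 − $2076.24 = $1107.50

$1107.50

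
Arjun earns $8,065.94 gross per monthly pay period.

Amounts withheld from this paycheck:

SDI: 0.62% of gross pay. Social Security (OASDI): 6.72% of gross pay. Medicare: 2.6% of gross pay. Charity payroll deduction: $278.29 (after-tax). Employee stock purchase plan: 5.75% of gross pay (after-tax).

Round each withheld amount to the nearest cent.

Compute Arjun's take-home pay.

$6,522.11

Medicare: $8,065.94 × 0.026 = $209.71
SDI: $8,065.94 × 0.0062 = $50.01
Social Security (OASDI): $8,065.94 × 0.0672 = $542.03
Charity payroll deduction: $278.29
Employee stock purchase plan: $8,065.94 × 0.0575 = $463.79
Total deductions = $209.71 + $50.01 + $542.03 + $278.29 + $463.79 = $1,543.83
Net pay = $8,065.94 − $1,543.83 = $6,522.11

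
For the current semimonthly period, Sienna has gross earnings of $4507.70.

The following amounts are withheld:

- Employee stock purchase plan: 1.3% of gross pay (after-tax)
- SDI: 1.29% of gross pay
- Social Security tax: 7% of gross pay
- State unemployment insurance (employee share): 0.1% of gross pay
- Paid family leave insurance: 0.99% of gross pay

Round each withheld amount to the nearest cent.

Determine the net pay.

$4026.27

State unemployment insurance (employee share): $4507.70 × 0.001 = $4.51
Paid family leave insurance: $4507.70 × 0.0099 = $44.63
Social Security tax: $4507.70 × 0.07 = $315.54
SDI: $4507.70 × 0.0129 = $58.15
Employee stock purchase plan: $4507.70 × 0.013 = $58.60
Total deductions = $4.51 + $44.63 + $315.54 + $58.15 + $58.60 = $481.43
Net pay = $4507.70 − $481.43 = $4026.27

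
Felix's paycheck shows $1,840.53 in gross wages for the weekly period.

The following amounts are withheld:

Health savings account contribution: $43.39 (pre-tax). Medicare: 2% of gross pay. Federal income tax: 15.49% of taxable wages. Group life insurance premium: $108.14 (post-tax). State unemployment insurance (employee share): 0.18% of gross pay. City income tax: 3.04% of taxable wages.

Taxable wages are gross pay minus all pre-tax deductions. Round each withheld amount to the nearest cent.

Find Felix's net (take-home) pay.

Health savings account contribution: $43.39
Taxable wages = $1,840.53 − $43.39 = $1,797.14
Federal income tax: $1,797.14 × 0.1549 = $278.38
City income tax: $1,797.14 × 0.0304 = $54.63
State unemployment insurance (employee share): $1,840.53 × 0.0018 = $3.31
Medicare: $1,840.53 × 0.02 = $36.81
Group life insurance premium: $108.14
Total deductions = $43.39 + $278.38 + $54.63 + $3.31 + $36.81 + $108.14 = $524.66
Net pay = $1,840.53 − $524.66 = $1,315.87

$1,315.87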